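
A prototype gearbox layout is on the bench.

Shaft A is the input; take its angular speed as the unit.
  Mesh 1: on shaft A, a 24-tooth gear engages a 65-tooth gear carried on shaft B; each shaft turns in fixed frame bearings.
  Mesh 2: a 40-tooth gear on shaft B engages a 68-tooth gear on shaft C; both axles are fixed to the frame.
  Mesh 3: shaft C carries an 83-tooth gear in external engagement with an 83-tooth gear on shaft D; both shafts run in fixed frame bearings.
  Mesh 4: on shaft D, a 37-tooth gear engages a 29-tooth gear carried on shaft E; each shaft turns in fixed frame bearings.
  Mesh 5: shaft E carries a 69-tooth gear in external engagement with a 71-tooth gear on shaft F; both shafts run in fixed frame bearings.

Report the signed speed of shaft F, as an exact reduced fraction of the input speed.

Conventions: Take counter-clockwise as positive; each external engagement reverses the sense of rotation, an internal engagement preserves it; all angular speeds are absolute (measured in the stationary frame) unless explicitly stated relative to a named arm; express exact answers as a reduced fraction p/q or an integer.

-122544/455039

5-mesh fixed-axis compound train (all bearings frame-fixed)
mesh 1 [24T→65T]: |ω|/ω_in = 1×24/65 = 24/65, sense flips to −
mesh 2 [40T→68T]: |ω|/ω_in = (24/65)×40/68 = 48/221, sense flips to +
mesh 3 [83T→83T]: |ω|/ω_in = (48/221)×83/83 = 48/221, sense flips to −
mesh 4 [37T→29T]: |ω|/ω_in = (48/221)×37/29 = 1776/6409, sense flips to +
mesh 5 [69T→71T]: |ω|/ω_in = (1776/6409)×69/71 = 122544/455039, sense flips to −
signed output speed (× input speed) = -122544/455039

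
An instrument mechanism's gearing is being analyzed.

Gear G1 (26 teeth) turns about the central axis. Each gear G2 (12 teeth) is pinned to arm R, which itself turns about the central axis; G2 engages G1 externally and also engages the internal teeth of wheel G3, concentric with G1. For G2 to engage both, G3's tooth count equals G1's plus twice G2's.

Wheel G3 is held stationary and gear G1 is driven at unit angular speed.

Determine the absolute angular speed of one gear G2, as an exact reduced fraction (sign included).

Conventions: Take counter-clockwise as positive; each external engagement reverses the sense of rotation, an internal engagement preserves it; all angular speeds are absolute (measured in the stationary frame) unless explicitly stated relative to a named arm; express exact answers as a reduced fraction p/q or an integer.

-13/12

planetary set (26T centre, 12T on arm, 50T internal) — Willis relation
ring teeth: 26 + 2·12 = 50
26(ω_sun−ω_arm) = −50(ω_ring−ω_arm),  ω_ring = 0, ω_sun = 1
26(1−ω_arm) = −50(0−ω_arm)  ⇒  76·ω_arm = 26  ⇒  ω_arm = 13/38
sun–planet mesh: 26·(1−13/38) = −12·(ω_p−ω_arm)  ⇒  ω_p−ω_arm = -325/228
ω_p = 13/38 − 325/228 = -13/12
exact speed ratio = -13/12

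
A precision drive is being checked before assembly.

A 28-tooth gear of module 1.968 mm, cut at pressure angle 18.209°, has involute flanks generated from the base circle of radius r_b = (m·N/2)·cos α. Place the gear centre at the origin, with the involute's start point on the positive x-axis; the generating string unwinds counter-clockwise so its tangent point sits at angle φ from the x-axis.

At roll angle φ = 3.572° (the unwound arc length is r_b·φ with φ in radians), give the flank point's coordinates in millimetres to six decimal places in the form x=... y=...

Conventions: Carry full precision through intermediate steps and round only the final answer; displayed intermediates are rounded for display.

x=26.223090 y=0.002113

single-mesh involute tooth geometry (28T wheel at module 1.968)
pitch radius r_p = m·N/2 = 1.968·28/2 = 27.552000
base radius r_b = r_p·cos α = 27.552000·cos 18.209° = 26.172278
roll angle φ = 3.572° = 0.06234316 rad
x = r_b·(cos φ + φ·sin φ) = 26.223090
y = r_b·(sin φ − φ·cos φ) = 0.002113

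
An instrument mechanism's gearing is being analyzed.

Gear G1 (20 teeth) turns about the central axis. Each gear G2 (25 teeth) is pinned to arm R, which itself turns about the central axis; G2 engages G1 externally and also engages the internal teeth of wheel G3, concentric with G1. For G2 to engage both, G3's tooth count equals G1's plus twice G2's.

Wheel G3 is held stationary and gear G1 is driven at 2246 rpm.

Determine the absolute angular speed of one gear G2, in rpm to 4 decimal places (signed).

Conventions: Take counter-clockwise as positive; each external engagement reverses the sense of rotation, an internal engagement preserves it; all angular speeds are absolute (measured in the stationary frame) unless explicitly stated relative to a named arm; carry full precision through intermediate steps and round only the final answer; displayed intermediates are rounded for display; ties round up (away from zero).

class = planetary set [G3 = 20+2·25 = 70; Willis about the carrier]
normalise by the input: solve with ω_sun = 1, then scale by 2246 rpm
ring teeth: 20 + 2·25 = 70
20(ω_sun−ω_arm) = −70(ω_ring−ω_arm),  ω_ring = 0, ω_sun = 1
20(1−ω_arm) = −70(0−ω_arm)  ⇒  90·ω_arm = 20  ⇒  ω_arm = 2/9
sun–planet mesh: 20·(1−2/9) = −25·(ω_p−ω_arm)  ⇒  ω_p−ω_arm = -28/45
ω_p = 2/9 − 28/45 = -2/5
scale: ω_p = -2/5 × 2246 rpm = -898.4000 rpm

-898.4000 rpm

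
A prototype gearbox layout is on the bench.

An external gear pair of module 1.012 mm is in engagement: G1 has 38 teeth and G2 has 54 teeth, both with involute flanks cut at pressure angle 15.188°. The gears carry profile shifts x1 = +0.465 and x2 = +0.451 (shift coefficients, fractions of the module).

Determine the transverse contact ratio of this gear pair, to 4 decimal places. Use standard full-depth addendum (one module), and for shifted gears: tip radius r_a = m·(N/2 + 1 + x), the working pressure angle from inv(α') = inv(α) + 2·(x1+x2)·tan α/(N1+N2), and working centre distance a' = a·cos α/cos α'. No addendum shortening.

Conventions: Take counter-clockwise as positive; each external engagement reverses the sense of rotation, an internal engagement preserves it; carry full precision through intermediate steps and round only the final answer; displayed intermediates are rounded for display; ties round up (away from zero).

class = single-mesh tooth geometry [involute pair 38T × 54T, m = 1.012]
base radii: r_b1 = 18.556393, r_b2 = 26.369611
tip radii: r_a1 = 20.710580, r_a2 = 28.792412
inv(α') = inv(15.188°) + 2·(+0.465+0.451)·tan α/(38+54) = 0.01179427  ⇒  α' = 18.54332°
a' = a·cos α / cos α' = 46.5520·cos 15.188°/cos 18.54332° = 47.386126
action lengths: √(r_a1²−r_b1²) = 9.197196, √(r_a2²−r_b2²) = 11.560563
base pitch p_b = π·m·cos α = 3.068244
CR = (9.197196 + 11.560563 − 47.386126·sin 18.54332°)/3.068244 = 1.853813
contact ratio ≈ 1.8538

1.8538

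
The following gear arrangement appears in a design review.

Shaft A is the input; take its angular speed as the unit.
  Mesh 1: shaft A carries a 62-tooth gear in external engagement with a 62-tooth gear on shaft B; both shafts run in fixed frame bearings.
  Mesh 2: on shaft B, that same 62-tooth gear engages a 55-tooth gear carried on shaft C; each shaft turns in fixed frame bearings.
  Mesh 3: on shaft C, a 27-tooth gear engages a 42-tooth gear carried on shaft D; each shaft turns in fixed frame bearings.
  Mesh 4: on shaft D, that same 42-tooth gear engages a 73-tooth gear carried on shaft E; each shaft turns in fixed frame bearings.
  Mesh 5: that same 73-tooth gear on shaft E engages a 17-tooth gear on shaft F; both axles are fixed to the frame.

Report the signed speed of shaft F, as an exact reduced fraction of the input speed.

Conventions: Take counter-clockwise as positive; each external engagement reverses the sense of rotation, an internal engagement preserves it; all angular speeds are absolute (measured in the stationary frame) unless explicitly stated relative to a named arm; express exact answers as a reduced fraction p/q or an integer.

-1674/935

5-mesh fixed-axis compound train (all bearings frame-fixed)
mesh 1 [62T→62T]: |ω|/ω_in = 1×62/62 = 1, sense flips to −
mesh 2 [62T→55T]: |ω|/ω_in = 1×62/55 = 62/55, sense flips to +
mesh 3 [27T→42T]: |ω|/ω_in = (62/55)×27/42 = 279/385, sense flips to −
mesh 4 [42T→73T]: |ω|/ω_in = (279/385)×42/73 = 1674/4015, sense flips to +
mesh 5 [73T→17T]: |ω|/ω_in = (1674/4015)×73/17 = 1674/935, sense flips to −
signed output speed (× input speed) = -1674/935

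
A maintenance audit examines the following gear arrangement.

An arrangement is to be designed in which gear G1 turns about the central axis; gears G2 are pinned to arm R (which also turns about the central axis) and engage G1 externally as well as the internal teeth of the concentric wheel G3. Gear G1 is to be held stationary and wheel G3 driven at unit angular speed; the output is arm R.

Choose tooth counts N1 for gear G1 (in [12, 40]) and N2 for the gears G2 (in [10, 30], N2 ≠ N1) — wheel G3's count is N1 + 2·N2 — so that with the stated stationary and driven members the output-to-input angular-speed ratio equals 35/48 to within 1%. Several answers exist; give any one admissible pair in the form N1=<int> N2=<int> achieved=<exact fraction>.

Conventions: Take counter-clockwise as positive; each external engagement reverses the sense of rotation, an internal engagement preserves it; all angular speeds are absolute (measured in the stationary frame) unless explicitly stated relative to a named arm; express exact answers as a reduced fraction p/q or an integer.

design class (target 35/48): planetary set
Willis with ω_sun = 0: ω_arm/ω_ring = N3/(N1+N3); set equal to 35/48  ⇒  N3/N1 = (35/48)/(1 − 35/48) = 35/13
N3 = N1 + 2·N2  ⇒  N2/N1 = (N3/N1 − 1)/2 = (35/13 − 1)/2 = 11/13
smallest multiple with N1 ≥ 12 and N2 ≥ 10: k = 1  ⇒  N1 = 1·13 = 13, N2 = 1·11 = 11 (N1 ≤ 40, N2 ≤ 30, N2 ≠ N1 ✓), N3 = 13 + 2·11 = 35
check: N3/(N1+N3) with N1 = 13, N3 = 35 gives 35/48; |achieved − target| = 0 ≤ 7/960 ✓

N1=13 N2=11 achieved=35/48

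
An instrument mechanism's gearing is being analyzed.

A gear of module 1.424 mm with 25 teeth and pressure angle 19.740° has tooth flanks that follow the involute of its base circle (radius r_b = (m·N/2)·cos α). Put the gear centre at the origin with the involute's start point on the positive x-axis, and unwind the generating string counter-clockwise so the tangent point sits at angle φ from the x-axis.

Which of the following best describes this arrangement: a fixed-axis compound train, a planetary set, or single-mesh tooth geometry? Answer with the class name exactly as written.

recognized (one wheel, involute flank): single-mesh tooth geometry, m = 1.424, N = 25
classification: single-mesh tooth geometry

single-mesh tooth geometry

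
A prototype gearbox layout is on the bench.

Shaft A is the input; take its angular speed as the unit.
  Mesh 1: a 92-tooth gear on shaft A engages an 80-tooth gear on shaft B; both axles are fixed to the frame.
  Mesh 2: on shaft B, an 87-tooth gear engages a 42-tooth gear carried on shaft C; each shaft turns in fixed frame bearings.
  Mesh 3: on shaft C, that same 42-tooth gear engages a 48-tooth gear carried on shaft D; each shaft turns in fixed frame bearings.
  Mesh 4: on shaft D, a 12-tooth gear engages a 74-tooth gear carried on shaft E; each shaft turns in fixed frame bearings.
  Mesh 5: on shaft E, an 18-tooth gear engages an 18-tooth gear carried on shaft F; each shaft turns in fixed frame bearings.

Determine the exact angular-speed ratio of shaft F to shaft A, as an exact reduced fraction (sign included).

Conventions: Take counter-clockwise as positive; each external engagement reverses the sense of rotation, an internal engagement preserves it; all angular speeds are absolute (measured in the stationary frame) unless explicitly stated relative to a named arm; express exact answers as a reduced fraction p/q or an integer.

-2001/5920

class = fixed-axis compound train [5 meshes; 5 ratios multiply, 5 sense flips]
mesh 1 [92T→80T]: running ratio 23/20, sense −
mesh 2 [87T→42T]: running ratio 667/280, sense +
mesh 3 [42T→48T]: running ratio 667/320, sense −
mesh 4 [12T→74T]: running ratio 2001/5920, sense +
mesh 5 [18T→18T]: running ratio 2001/5920, sense −
ω_out/ω_in = -2001/5920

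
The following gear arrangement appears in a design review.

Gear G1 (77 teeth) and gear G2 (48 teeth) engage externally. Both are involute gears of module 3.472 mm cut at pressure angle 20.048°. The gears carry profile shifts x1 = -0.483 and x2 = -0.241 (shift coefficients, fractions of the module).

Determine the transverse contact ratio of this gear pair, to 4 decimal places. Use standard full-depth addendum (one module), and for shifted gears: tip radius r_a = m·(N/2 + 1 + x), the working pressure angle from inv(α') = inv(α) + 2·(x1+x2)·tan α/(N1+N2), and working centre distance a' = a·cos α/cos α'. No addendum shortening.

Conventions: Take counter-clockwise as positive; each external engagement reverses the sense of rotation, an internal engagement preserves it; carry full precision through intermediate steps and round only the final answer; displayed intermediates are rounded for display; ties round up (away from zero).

1.9571

topology: single-mesh involute geometry — m = 3.472, 77T/48T pair
base radii: r_b1 = 125.572247, r_b2 = 78.278803
tip radii: r_a1 = 135.467024, r_a2 = 85.963248
inv(α') = inv(20.048°) + 2·(-0.483-0.241)·tan α/(77+48) = 0.01078843  ⇒  α' = 18.01518°
a' = a·cos α / cos α' = 217.0000·cos 20.048°/cos 18.01518° = 214.360141
action lengths: √(r_a1²−r_b1²) = 50.822489, √(r_a2²−r_b2²) = 35.526173
base pitch p_b = π·m·cos α = 10.246671
CR = (50.822489 + 35.526173 − 214.360141·sin 18.01518°)/10.246671 = 1.957096
contact ratio ≈ 1.9571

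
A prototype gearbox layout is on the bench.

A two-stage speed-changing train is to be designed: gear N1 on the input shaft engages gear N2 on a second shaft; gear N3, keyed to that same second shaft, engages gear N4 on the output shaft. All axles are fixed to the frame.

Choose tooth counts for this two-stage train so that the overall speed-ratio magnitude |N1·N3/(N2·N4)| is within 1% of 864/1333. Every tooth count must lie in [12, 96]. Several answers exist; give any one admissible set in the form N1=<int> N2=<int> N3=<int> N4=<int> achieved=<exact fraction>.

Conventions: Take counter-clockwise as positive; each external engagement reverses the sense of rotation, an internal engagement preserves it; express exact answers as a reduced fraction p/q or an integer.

topology: fixed-axis compound train — 2 stages, target 864/1333
target = 864/1333 in lowest terms: an exact hit needs N1·N3 = k·864 and N2·N4 = k·1333 for one integer k, every count in [12, 96]; additionally prefer no 1:1 stage (N1 ≠ N2, N3 ≠ N4)
k = 1: N1·N3 = 864 = 12·72, N2·N4 = 1333 = 31·43
achieved = 12·72/(31·43) = 864/1333; |achieved − target| = 0 ≤ 216/33325 ✓

N1=12 N2=31 N3=72 N4=43 achieved=864/1333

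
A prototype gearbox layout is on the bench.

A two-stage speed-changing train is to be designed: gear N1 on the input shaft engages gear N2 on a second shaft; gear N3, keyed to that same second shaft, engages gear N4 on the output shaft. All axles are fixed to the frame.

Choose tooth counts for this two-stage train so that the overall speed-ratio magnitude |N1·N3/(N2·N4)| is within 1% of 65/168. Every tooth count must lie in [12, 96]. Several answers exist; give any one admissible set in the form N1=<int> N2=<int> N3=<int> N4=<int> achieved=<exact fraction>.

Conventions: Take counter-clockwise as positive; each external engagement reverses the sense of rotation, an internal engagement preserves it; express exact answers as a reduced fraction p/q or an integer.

N1=13 N2=12 N3=15 N4=42 achieved=65/168

2-stage fixed-axis compound train for ratio 65/168
target = 65/168 in lowest terms: an exact hit needs N1·N3 = k·65 and N2·N4 = k·168 for one integer k, every count in [12, 96]; additionally prefer no 1:1 stage (N1 ≠ N2, N3 ≠ N4)
k = 1…2: no 1:1-free in-range split of k·65 and k·168 into factor pairs; take k = 3
k = 3: N1·N3 = 195 = 13·15, N2·N4 = 504 = 12·42
achieved = 13·15/(12·42) = 65/168; |achieved − target| = 0 ≤ 13/3360 ✓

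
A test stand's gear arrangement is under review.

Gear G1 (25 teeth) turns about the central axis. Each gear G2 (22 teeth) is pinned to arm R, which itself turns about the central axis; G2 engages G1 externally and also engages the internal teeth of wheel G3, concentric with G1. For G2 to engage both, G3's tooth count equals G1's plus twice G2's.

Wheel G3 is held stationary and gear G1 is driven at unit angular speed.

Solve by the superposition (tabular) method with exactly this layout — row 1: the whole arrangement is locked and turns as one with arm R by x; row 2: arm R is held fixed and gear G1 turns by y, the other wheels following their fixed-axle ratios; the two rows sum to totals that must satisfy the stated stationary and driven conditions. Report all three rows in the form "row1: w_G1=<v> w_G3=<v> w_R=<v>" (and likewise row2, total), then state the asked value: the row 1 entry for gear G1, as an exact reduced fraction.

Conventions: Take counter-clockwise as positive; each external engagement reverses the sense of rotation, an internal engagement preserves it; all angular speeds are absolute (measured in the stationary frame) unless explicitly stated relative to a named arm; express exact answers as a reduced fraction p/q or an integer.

class = planetary set [G3 = 25+2·22 = 69; Willis about the carrier]
row 1 (train locked, turned with arm): all members turn x
row 2 (arm held, sun turns y): ω_ring = −(25/69)·y, ω_arm = 0
boundary: total ω_ring = x − (25/69)·y = 0 and total ω_sun = x + y = 1  ⇒  y = 69/94, x = 25/94
row 2 ring = −(25/69)·69/94 = -25/94
totals (row 1 + row 2): sun 25/94 + 69/94 = 1, ring 25/94 + (-25/94) = 0, arm 25/94 + 0 = 25/94
asked cell (row1, sun) = 25/94

row1: w_G1=25/94 w_G3=25/94 w_R=25/94
row2: w_G1=69/94 w_G3=-25/94 w_R=0
total: w_G1=1 w_G3=0 w_R=25/94
asked value: 25/94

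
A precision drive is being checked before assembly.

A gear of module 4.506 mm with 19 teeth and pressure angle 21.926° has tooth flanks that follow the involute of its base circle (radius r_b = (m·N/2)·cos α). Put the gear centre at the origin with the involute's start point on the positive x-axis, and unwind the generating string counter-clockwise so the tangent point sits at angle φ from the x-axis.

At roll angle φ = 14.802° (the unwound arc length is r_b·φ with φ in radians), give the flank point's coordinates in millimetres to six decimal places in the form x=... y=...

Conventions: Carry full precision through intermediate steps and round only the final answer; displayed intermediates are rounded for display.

x=41.013780 y=0.226714

class = single-mesh tooth geometry [base-circle involute, m = 4.506, 19T]
pitch radius r_p = m·N/2 = 4.506·19/2 = 42.807000
base radius r_b = r_p·cos α = 42.807000·cos 21.926° = 39.710637
roll angle φ = 14.802° = 0.25834364 rad
x = r_b·(cos φ + φ·sin φ) = 41.013780
y = r_b·(sin φ − φ·cos φ) = 0.226714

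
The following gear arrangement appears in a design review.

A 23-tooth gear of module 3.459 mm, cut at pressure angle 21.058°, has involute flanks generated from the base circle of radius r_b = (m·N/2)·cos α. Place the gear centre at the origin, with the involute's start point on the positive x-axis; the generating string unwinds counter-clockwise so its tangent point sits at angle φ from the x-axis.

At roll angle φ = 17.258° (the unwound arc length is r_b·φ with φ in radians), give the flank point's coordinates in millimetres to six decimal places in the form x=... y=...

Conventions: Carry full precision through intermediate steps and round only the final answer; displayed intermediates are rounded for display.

x=38.767955 y=0.335095

recognized (one wheel, involute flank): single-mesh tooth geometry, m = 3.459, N = 23
pitch radius r_p = m·N/2 = 3.459·23/2 = 39.778500
base radius r_b = r_p·cos α = 39.778500·cos 21.058° = 37.121979
roll angle φ = 17.258° = 0.30120892 rad
x = r_b·(cos φ + φ·sin φ) = 38.767955
y = r_b·(sin φ − φ·cos φ) = 0.335095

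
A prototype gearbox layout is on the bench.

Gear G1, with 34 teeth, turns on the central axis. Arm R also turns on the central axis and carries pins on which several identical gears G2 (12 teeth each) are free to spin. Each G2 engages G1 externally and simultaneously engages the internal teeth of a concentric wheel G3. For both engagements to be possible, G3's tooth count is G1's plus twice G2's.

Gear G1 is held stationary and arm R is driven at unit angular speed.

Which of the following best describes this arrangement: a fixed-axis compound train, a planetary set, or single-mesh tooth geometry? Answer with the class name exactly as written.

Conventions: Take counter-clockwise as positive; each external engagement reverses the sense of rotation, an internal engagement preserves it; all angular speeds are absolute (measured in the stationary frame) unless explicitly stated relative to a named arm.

class = planetary set [G3 = 34+2·12 = 58; Willis about the carrier]
classification: planetary set

planetary set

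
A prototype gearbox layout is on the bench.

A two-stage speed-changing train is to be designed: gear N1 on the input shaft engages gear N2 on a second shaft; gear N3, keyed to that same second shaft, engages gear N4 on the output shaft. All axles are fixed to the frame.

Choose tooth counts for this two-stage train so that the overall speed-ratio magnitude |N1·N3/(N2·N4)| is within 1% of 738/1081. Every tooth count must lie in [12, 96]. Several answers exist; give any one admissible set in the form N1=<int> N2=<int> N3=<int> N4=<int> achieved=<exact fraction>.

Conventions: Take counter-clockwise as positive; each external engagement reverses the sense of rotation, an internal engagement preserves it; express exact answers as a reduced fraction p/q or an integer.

N1=18 N2=23 N3=41 N4=47 achieved=738/1081

2-stage fixed-axis compound train for ratio 738/1081
target = 738/1081 in lowest terms: an exact hit needs N1·N3 = k·738 and N2·N4 = k·1081 for one integer k, every count in [12, 96]; additionally prefer no 1:1 stage (N1 ≠ N2, N3 ≠ N4)
k = 1: N1·N3 = 738 = 18·41, N2·N4 = 1081 = 23·47
achieved = 18·41/(23·47) = 738/1081; |achieved − target| = 0 ≤ 369/54050 ✓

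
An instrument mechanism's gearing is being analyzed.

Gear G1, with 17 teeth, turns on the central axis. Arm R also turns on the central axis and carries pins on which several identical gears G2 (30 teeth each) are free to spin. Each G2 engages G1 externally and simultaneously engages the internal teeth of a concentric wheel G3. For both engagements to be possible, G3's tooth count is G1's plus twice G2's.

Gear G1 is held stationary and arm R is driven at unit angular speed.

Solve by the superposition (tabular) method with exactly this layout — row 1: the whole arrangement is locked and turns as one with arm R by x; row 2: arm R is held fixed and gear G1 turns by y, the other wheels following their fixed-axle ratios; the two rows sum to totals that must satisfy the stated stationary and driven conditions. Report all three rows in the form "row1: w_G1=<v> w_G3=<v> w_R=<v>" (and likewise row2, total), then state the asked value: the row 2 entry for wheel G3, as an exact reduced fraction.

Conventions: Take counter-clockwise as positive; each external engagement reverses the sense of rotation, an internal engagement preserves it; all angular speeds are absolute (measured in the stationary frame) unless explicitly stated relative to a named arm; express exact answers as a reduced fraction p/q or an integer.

row1: w_G1=1 w_G3=1 w_R=1
row2: w_G1=-1 w_G3=17/77 w_R=0
total: w_G1=0 w_G3=94/77 w_R=1
asked value: 17/77

recognized (axles ride arm R): planetary set, 17/30/77 teeth
superposition row 1 [locked train]: every member turns x
superposition row 2 [arm held]: sun y, ring −(17/77)·y, arm 0
boundary: total ω_sun = x + y = 0 and total ω_arm = x = 1  ⇒  y = -1, x = 1
row 2 ring = −(17/77)·(-1) = 17/77
totals (row 1 + row 2): sun 1 + (-1) = 0, ring 1 + 17/77 = 94/77, arm 1 + 0 = 1
asked cell (row2, ring) = 17/77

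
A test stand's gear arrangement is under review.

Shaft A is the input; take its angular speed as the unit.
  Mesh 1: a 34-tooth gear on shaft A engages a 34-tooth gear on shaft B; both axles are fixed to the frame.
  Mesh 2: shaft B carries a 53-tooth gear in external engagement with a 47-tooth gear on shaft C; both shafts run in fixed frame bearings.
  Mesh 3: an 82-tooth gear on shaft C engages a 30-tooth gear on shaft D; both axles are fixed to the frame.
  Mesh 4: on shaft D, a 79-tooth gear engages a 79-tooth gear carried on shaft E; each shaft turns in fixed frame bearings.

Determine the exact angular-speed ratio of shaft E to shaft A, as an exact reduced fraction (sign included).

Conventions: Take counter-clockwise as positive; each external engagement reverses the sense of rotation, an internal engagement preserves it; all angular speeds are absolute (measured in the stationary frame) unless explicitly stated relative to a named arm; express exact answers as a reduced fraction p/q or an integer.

class = fixed-axis compound train [4 meshes; 4 ratios multiply, 4 sense flips]
mesh 1 [34T→34T]: running ratio 1, sense −
mesh 2 [53T→47T]: running ratio 53/47, sense +
mesh 3 [82T→30T]: running ratio 2173/705, sense −
mesh 4 [79T→79T]: running ratio 2173/705, sense +
ω_out/ω_in = 2173/705

2173/705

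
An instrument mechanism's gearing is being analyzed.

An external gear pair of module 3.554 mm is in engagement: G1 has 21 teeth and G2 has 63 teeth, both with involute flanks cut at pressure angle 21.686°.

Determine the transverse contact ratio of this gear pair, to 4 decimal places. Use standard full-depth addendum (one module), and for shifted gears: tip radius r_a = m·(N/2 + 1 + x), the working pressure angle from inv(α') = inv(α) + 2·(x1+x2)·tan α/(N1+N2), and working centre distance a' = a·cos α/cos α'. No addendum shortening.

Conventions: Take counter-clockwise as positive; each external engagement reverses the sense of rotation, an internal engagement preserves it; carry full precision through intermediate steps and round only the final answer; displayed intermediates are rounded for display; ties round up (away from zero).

topology: single-mesh involute geometry — m = 3.554, 21T/63T pair
base radii: r_b1 = 34.675811, r_b2 = 104.027432
tip radii: r_a1 = 40.871000, r_a2 = 115.505000
no profile shift: α' = α, a' = a
action lengths: √(r_a1²−r_b1²) = 21.633927, √(r_a2²−r_b2²) = 50.196598
base pitch p_b = π·m·cos α = 10.374978
CR = (21.633927 + 50.196598 − 149.268000·sin 21.68600°)/10.374978 = 1.607045
contact ratio ≈ 1.6070

1.6070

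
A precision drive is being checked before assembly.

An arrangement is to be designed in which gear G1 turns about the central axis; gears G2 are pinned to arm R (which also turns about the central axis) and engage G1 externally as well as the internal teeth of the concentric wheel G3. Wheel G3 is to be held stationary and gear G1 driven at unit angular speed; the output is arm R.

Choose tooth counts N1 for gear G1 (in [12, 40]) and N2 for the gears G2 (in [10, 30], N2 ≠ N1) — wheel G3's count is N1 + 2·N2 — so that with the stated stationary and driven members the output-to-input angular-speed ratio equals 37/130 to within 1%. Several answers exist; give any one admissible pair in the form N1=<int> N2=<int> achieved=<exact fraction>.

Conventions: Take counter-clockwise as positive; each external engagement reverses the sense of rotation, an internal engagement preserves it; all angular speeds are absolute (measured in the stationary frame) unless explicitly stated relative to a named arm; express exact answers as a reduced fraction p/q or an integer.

planetary set to be sized for 37/130 (Willis relation)
Willis with ω_ring = 0: ω_arm/ω_sun = N1/(N1+N3); set equal to 37/130  ⇒  N3/N1 = 1/(37/130) − 1 = 93/37
N3 = N1 + 2·N2  ⇒  N2/N1 = (N3/N1 − 1)/2 = (93/37 − 1)/2 = 28/37
smallest multiple with N1 ≥ 12 and N2 ≥ 10: k = 1  ⇒  N1 = 1·37 = 37, N2 = 1·28 = 28 (N1 ≤ 40, N2 ≤ 30, N2 ≠ N1 ✓), N3 = 37 + 2·28 = 93
check: N1/(N1+N3) with N1 = 37, N3 = 93 gives 37/130; |achieved − target| = 0 ≤ 37/13000 ✓

N1=37 N2=28 achieved=37/130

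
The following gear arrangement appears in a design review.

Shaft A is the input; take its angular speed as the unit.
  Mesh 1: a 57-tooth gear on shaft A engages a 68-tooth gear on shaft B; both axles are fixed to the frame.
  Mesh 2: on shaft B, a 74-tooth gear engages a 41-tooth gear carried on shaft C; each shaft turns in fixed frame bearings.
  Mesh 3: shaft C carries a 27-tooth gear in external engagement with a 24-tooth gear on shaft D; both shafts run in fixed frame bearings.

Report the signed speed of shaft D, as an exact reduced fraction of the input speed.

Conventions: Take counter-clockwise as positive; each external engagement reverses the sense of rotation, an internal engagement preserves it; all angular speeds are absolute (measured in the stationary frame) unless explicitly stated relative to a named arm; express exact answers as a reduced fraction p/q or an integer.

-18981/11152

3-mesh fixed-axis compound train (all bearings frame-fixed)
mesh 1 [57T→68T]: |ω|/ω_in = 1×57/68 = 57/68, sense flips to −
mesh 2 [74T→41T]: |ω|/ω_in = (57/68)×74/41 = 2109/1394, sense flips to +
mesh 3 [27T→24T]: |ω|/ω_in = (2109/1394)×27/24 = 18981/11152, sense flips to −
signed output speed (× input speed) = -18981/11152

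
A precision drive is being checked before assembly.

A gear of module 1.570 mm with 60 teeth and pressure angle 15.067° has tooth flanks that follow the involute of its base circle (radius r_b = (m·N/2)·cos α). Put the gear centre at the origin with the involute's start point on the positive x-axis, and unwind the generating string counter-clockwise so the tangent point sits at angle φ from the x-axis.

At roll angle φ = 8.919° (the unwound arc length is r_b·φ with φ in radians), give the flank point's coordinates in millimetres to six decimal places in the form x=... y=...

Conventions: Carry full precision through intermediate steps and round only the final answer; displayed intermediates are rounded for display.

x=46.028529 y=0.057047

single-mesh involute tooth geometry (60T wheel at module 1.570)
pitch radius r_p = m·N/2 = 1.570·60/2 = 47.100000
base radius r_b = r_p·cos α = 47.100000·cos 15.067° = 45.480820
roll angle φ = 8.919° = 0.15566592 rad
x = r_b·(cos φ + φ·sin φ) = 46.028529
y = r_b·(sin φ − φ·cos φ) = 0.057047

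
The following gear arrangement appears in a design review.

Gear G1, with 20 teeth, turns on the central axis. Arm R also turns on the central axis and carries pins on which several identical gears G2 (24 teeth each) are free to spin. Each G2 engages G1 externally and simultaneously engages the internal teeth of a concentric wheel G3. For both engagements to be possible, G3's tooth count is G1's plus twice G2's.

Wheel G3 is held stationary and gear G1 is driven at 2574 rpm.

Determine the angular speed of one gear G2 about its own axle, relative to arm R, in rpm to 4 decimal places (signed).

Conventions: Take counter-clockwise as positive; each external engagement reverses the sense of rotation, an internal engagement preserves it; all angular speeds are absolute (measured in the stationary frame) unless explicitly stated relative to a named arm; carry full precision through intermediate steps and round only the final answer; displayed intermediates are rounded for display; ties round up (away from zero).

-1657.5000 rpm

topology: planetary set — G1 20T / G2 24T / G3 68T, arm = carrier (Willis)
normalise by the input: solve with ω_sun = 1, then scale by 2574 rpm
ring teeth: 20 + 2·24 = 68
20(ω_sun−ω_arm) = −68(ω_ring−ω_arm),  ω_ring = 0, ω_sun = 1
20(1−ω_arm) = −68(0−ω_arm)  ⇒  88·ω_arm = 20  ⇒  ω_arm = 5/22
sun–planet mesh: 20·(1−5/22) = −24·(ω_p−ω_arm)  ⇒  ω_p−ω_arm = -85/132
scale: ω_p−ω_arm = -85/132 × 2574 rpm = -1657.5000 rpm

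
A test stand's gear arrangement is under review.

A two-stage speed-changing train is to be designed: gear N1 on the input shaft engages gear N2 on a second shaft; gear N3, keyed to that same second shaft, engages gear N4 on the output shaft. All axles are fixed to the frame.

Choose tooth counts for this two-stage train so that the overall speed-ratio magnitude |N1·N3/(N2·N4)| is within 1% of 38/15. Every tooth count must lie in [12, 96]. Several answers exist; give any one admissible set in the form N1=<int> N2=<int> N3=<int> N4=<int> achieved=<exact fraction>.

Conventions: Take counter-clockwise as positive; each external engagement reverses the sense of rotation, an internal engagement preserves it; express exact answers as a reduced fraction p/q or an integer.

class = fixed-axis compound train [2-stage, 38/15 wanted]
target = 38/15 in lowest terms: an exact hit needs N1·N3 = k·38 and N2·N4 = k·15 for one integer k, every count in [12, 96]; additionally prefer no 1:1 stage (N1 ≠ N2, N3 ≠ N4)
k = 1…11: no 1:1-free in-range split of k·38 and k·15 into factor pairs; take k = 12
k = 12: N1·N3 = 456 = 12·38, N2·N4 = 180 = 15·12
achieved = 12·38/(15·12) = 38/15; |achieved − target| = 0 ≤ 19/750 ✓

N1=12 N2=15 N3=38 N4=12 achieved=38/15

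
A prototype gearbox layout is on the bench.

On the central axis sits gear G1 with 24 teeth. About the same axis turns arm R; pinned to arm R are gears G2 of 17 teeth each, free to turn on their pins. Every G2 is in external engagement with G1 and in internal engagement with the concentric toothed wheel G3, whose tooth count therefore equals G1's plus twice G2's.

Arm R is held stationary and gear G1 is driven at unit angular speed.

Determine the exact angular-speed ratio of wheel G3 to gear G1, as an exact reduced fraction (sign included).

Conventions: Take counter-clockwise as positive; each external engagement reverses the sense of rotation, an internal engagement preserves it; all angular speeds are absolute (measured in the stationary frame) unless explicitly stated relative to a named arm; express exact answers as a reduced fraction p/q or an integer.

-12/29

class = planetary set [G3 = 24+2·17 = 58; Willis about the carrier]
ring teeth: 24 + 2·17 = 58
24(ω_sun−ω_arm) = −58(ω_ring−ω_arm),  ω_arm = 0, ω_sun = 1
ω_ring = 0 − (24/58)(1−0) = -12/29
ω_out/ω_in = -12/29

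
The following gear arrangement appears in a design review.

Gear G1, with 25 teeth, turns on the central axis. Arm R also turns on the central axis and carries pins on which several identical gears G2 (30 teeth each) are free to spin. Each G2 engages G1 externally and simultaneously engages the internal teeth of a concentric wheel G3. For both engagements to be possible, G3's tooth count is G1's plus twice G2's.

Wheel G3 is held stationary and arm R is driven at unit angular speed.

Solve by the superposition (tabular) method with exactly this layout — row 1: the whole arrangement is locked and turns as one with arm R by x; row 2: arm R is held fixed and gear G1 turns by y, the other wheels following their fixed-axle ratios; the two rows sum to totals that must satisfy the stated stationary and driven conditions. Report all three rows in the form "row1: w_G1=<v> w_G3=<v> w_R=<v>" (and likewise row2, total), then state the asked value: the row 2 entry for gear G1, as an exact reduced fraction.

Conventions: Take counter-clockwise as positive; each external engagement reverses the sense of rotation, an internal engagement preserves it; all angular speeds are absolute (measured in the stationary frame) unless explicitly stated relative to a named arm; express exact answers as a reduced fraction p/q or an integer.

class = planetary set [G3 = 25+2·30 = 85; Willis about the carrier]
row 1 (train locked, turned with arm): all members turn x
row 2: sun turns y, ring = −(25/85)·y, arm 0
boundary: total ω_ring = x − (25/85)·y = 0 and total ω_arm = x = 1  ⇒  y = 17/5, x = 1
row 2 ring = −(25/85)·17/5 = -1
totals (row 1 + row 2): sun 1 + 17/5 = 22/5, ring 1 + (-1) = 0, arm 1 + 0 = 1
asked cell (row2, sun) = 17/5

row1: w_G1=1 w_G3=1 w_R=1
row2: w_G1=17/5 w_G3=-1 w_R=0
total: w_G1=22/5 w_G3=0 w_R=1
asked value: 17/5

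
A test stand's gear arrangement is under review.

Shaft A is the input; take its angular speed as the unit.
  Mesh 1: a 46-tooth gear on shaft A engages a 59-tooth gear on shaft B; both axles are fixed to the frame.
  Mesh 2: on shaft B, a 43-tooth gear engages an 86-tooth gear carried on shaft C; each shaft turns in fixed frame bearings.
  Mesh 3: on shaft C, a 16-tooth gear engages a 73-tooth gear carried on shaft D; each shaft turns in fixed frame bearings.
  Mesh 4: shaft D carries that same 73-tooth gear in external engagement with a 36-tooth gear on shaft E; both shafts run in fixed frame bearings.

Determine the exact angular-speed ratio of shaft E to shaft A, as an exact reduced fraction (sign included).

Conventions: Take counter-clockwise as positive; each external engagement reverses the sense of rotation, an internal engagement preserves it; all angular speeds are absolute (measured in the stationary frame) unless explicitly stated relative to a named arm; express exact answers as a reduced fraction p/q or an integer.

class = fixed-axis compound train [4 meshes; 4 ratios multiply, 4 sense flips]
mesh 1 [46T→59T]: running ratio 46/59, sense −
mesh 2 [43T→86T]: running ratio 23/59, sense +
mesh 3 [16T→73T]: running ratio 368/4307, sense −
mesh 4 [73T→36T]: running ratio 92/531, sense +
ω_out/ω_in = 92/531

92/531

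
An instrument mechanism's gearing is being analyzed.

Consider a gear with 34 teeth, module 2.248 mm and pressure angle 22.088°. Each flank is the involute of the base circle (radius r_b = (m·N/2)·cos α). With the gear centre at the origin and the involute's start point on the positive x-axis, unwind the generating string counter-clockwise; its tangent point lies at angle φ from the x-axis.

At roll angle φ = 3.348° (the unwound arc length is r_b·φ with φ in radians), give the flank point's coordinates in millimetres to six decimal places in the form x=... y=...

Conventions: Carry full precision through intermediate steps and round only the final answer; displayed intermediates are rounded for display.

x=35.471633 y=0.002354

single-mesh involute tooth geometry (34T wheel at module 2.248)
pitch radius r_p = m·N/2 = 2.248·34/2 = 38.216000
base radius r_b = r_p·cos α = 38.216000·cos 22.088° = 35.411229
roll angle φ = 3.348° = 0.05843362 rad
x = r_b·(cos φ + φ·sin φ) = 35.471633
y = r_b·(sin φ − φ·cos φ) = 0.002354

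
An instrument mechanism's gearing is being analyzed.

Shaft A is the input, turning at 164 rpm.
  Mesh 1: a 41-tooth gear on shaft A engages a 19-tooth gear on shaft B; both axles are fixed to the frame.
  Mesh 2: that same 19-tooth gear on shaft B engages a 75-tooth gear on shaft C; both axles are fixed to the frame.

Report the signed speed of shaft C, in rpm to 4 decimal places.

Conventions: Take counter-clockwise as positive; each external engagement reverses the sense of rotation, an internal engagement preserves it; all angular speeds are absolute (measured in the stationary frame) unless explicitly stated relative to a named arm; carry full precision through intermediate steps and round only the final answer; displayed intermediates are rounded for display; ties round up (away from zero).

+89.6533 rpm

2-mesh fixed-axis compound train (all bearings frame-fixed)
mesh 1 [41T→19T]: ω = 164.0000×41/19 = 353.8947 rpm, sense flips to −
mesh 2 [19T→75T]: ω = 353.8947×19/75 = 89.6533 rpm, sense flips to +
signed output speed = +89.6533 rpm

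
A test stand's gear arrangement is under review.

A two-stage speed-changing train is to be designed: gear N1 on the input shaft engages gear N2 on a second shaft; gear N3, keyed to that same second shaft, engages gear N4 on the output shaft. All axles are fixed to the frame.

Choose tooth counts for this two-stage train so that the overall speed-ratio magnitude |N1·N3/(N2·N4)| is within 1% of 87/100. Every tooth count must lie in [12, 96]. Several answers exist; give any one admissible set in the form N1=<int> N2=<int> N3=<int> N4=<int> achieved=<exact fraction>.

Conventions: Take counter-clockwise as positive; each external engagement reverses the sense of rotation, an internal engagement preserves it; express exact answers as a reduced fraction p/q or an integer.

2-stage fixed-axis compound train for ratio 87/100
target = 87/100 in lowest terms: an exact hit needs N1·N3 = k·87 and N2·N4 = k·100 for one integer k, every count in [12, 96]; additionally prefer no 1:1 stage (N1 ≠ N2, N3 ≠ N4)
k = 1…3: no 1:1-free in-range split of k·87 and k·100 into factor pairs; take k = 4
k = 4: N1·N3 = 348 = 12·29, N2·N4 = 400 = 16·25
achieved = 12·29/(16·25) = 87/100; |achieved − target| = 0 ≤ 87/10000 ✓

N1=12 N2=16 N3=29 N4=25 achieved=87/100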